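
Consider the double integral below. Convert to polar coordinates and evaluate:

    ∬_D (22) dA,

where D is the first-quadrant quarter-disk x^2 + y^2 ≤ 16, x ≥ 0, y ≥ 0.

The region D is 0 ≤ r ≤ 4, 0 ≤ θ ≤ π/2 in polar coordinates, where x = r cos(θ), y = r sin(θ), and dA = r dr dθ.

Under the substitution, the integrand becomes 22, so

    ∬_D (22) dA = ∫_{0}^{π/2} ∫_{0}^{4} (22) · r dr dθ.

Inner integral (in r): ∫_{0}^{4} (22) · r dr = 176.

Outer integral (in θ): ∫_{0}^{π/2} (176) dθ = 88π.

Therefore ∬_D (22) dA = 88π.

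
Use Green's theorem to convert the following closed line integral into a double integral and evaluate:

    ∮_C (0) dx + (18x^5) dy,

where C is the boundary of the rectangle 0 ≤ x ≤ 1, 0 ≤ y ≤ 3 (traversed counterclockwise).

Green's theorem converts the closed line integral into a double integral over the enclosed region D:

    ∮_C P dx + Q dy = ∬_D (∂Q/∂x - ∂P/∂y) dA.

Here P = 0, Q = 18x^5, so

    ∂Q/∂x = 90x^4,    ∂P/∂y = 0,
    ∂Q/∂x - ∂P/∂y = 90x^4.

D is the region 0 ≤ x ≤ 1, 0 ≤ y ≤ 3. Evaluating the double integral:

    ∬_D (90x^4) dA = ∫_0^{1} ∫_0^{3} (90x^4) dy dx.

Inner (y from 0 to 3): 270x^4.
Outer (x from 0 to 1): 54.

Therefore ∮_C P dx + Q dy = 54.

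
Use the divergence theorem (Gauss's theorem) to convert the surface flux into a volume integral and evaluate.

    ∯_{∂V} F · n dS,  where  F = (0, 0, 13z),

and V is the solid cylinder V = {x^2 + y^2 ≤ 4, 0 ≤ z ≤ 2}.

By the divergence theorem,

    ∯_{∂V} F · n dS = ∭_V (∇ · F) dV.

Compute the divergence:
    ∇ · F = ∂F_x/∂x + ∂F_y/∂y + ∂F_z/∂z = 0 + 0 + 13 = 13.

In cylindrical coordinates, x = r cos(θ), y = r sin(θ), z = z, dV = r dr dθ dz, with 0 ≤ r ≤ 2, 0 ≤ θ ≤ 2π, 0 ≤ z ≤ 2.

The integrand, after substitution and multiplying by the volume element, becomes (13) · r, so

    ∭_V (∇·F) dV = ∫_0^{2π} ∫_0^{2} ∫_0^{2} (13) · r dz dr dθ.

Inner (z from 0 to 2): 26r.
Middle (r from 0 to 2): 52.
Outer (θ from 0 to 2π): 104π.

Therefore ∯_{∂V} F · n dS = 104π.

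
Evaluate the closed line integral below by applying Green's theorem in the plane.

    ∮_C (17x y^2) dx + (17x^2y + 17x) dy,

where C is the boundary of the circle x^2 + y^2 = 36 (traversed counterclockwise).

Green's theorem converts the closed line integral into a double integral over the enclosed region D:

    ∮_C P dx + Q dy = ∬_D (∂Q/∂x - ∂P/∂y) dA.

Here P = 17x y^2, Q = 17x^2y + 17x, so

    ∂Q/∂x = 34x y + 17,    ∂P/∂y = 34x y,
    ∂Q/∂x - ∂P/∂y = 17.

D is the region x^2 + y^2 ≤ 36. Evaluating the double integral:

In polar coordinates (x = r cos θ, y = r sin θ, dA = r dr dθ) the integrand becomes 17, so

    ∬_D (17) dA = ∫_0^{2π} ∫_0^{6} (17) · r dr dθ.

Inner (r from 0 to 6): 306.
Outer (θ from 0 to 2π): 612π.

Therefore ∮_C P dx + Q dy = 612π.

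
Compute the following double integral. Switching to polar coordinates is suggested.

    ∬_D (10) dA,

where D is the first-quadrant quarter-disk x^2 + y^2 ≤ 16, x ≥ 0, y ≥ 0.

The region D is 0 ≤ r ≤ 4, 0 ≤ θ ≤ π/2 in polar coordinates, where x = r cos(θ), y = r sin(θ), and dA = r dr dθ.

Under the substitution, the integrand becomes 10, so

    ∬_D (10) dA = ∫_{0}^{π/2} ∫_{0}^{4} (10) · r dr dθ.

Inner integral (in r): ∫_{0}^{4} (10) · r dr = 80.

Outer integral (in θ): ∫_{0}^{π/2} (80) dθ = 40π.

Therefore ∬_D (10) dA = 40π.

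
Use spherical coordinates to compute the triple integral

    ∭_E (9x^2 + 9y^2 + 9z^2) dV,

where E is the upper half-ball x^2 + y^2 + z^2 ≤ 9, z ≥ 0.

In spherical coordinates, x = ρ sin(φ) cos(θ), y = ρ sin(φ) sin(θ), z = ρ cos(φ), and dV = ρ^2 sin(φ) dρ dφ dθ.

The integrand becomes 9ρ^2, so

    ∭_E (9x^2 + 9y^2 + 9z^2) dV = ∫_{0}^{2π} ∫_{0}^{π/2} ∫_{0}^{3} (9ρ^2) · ρ^2 sin(φ) dρ dφ dθ.

Inner (ρ): 2187sin(φ)/5.
Middle (φ): 2187/5.
Outer (θ): 4374π/5.

Therefore the triple integral equals 4374π/5.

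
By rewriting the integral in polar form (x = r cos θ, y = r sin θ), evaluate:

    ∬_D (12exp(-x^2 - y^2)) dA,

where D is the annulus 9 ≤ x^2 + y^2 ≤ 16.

The region D is 3 ≤ r ≤ 4, 0 ≤ θ ≤ 2π in polar coordinates, where x = r cos(θ), y = r sin(θ), and dA = r dr dθ.

Under the substitution, the integrand becomes 12exp(-r^2), so

    ∬_D (12exp(-x^2 - y^2)) dA = ∫_{0}^{2π} ∫_{3}^{4} (12exp(-r^2)) · r dr dθ.

Inner integral (in r): ∫_{3}^{4} (12exp(-r^2)) · r dr = -(6 - 6exp(7))exp(-16).

Outer integral (in θ): ∫_{0}^{2π} (-(6 - 6exp(7))exp(-16)) dθ = -12π (1 - exp(7))exp(-16).

Therefore ∬_D (12exp(-x^2 - y^2)) dA = -12π (1 - exp(7))exp(-16).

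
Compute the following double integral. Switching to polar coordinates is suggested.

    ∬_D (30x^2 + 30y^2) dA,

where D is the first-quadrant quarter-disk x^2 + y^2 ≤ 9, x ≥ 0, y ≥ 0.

The region D is 0 ≤ r ≤ 3, 0 ≤ θ ≤ π/2 in polar coordinates, where x = r cos(θ), y = r sin(θ), and dA = r dr dθ.

Under the substitution, the integrand becomes 30r^2, so

    ∬_D (30x^2 + 30y^2) dA = ∫_{0}^{π/2} ∫_{0}^{3} (30r^2) · r dr dθ.

Inner integral (in r): ∫_{0}^{3} (30r^2) · r dr = 1215/2.

Outer integral (in θ): ∫_{0}^{π/2} (1215/2) dθ = 1215π/4.

Therefore ∬_D (30x^2 + 30y^2) dA = 1215π/4.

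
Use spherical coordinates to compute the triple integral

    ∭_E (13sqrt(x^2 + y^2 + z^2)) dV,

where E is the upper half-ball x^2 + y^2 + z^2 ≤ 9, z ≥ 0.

In spherical coordinates, x = ρ sin(φ) cos(θ), y = ρ sin(φ) sin(θ), z = ρ cos(φ), and dV = ρ^2 sin(φ) dρ dφ dθ.

The integrand becomes 13ρ, so

    ∭_E (13sqrt(x^2 + y^2 + z^2)) dV = ∫_{0}^{2π} ∫_{0}^{π/2} ∫_{0}^{3} (13ρ) · ρ^2 sin(φ) dρ dφ dθ.

Inner (ρ): 1053sin(φ)/4.
Middle (φ): 1053/4.
Outer (θ): 1053π/2.

Therefore the triple integral equals 1053π/2.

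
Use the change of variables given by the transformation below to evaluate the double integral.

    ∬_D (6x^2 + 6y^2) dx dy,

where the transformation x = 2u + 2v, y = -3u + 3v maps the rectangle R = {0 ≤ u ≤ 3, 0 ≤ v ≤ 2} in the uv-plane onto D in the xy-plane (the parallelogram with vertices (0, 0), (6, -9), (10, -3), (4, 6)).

Compute the Jacobian determinant of (x, y) with respect to (u, v):

    ∂(x,y)/∂(u,v) = | 2  2 | = (2)(3) - (2)(-3) = 12.
                   | -3  3 |

Its absolute value is |J| = 12 (the area scaling factor).

Substituting x = 2u + 2v, y = -3u + 3v into the integrand,

    6x^2 + 6y^2 → 78u^2 - 60u v + 78v^2,

so the integral becomes

    ∬_R (78u^2 - 60u v + 78v^2) · |J| du dv = ∫_0^3 ∫_0^2 (936u^2 - 720u v + 936v^2) dv du.

Inner (v): 1872u^2 - 1440u + 2496.
Outer (u): 17856.

Therefore ∬_D (6x^2 + 6y^2) dx dy = 17856.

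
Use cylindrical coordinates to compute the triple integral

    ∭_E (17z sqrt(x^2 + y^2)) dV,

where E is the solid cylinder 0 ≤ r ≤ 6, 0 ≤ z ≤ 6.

In cylindrical coordinates, x = r cos(θ), y = r sin(θ), z = z, and dV = r dr dθ dz.

The integrand becomes 17r z, so

    ∭_E (17z sqrt(x^2 + y^2)) dV = ∫_{0}^{2π} ∫_{0}^{6} ∫_{0}^{6} (17r z) · r dz dr dθ.

Inner (z): 306r^2.
Middle (r from 0 to 6): 22032.
Outer (θ): 44064π.

Therefore the triple integral equals 44064π.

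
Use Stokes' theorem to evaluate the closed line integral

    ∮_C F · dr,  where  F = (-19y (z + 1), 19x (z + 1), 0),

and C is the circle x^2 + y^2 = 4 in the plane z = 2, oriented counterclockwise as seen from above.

Let S be the flat disk x^2 + y^2 ≤ 4 in the plane z = 2, with upward unit normal n̂ = ẑ. By Stokes' theorem,

    ∮_C F · dr = ∬_S (∇ × F) · n̂ dS = ∬_D (curl F)_z dA,

where D is the disk x^2 + y^2 ≤ 4.

Compute the curl of F = (-19y (z + 1), 19x (z + 1), 0):
    (∇ × F)_x = ∂F_z/∂y - ∂F_y/∂z = -19x,
    (∇ × F)_y = ∂F_x/∂z - ∂F_z/∂x = -19y,
    (∇ × F)_z = ∂F_y/∂x - ∂F_x/∂y = 38z + 38.

On z = 2, (curl F)_z = 114.

Convert to polar (x = r cos θ, y = r sin θ, dA = r dr dθ); the integrand becomes 114, so

    ∬_D (curl F)_z dA = ∫_0^{2π} ∫_0^{2} (114) · r dr dθ.

Inner (r from 0 to 2): 228.
Outer (θ from 0 to 2π): 456π.

Therefore ∮_C F · dr = 456π.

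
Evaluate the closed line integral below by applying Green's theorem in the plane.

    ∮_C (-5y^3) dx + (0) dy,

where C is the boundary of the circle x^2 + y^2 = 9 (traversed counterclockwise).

Green's theorem converts the closed line integral into a double integral over the enclosed region D:

    ∮_C P dx + Q dy = ∬_D (∂Q/∂x - ∂P/∂y) dA.

Here P = -5y^3, Q = 0, so

    ∂Q/∂x = 0,    ∂P/∂y = -15y^2,
    ∂Q/∂x - ∂P/∂y = 15y^2.

D is the region x^2 + y^2 ≤ 9. Evaluating the double integral:

In polar coordinates (x = r cos θ, y = r sin θ, dA = r dr dθ) the integrand becomes 15r^2sin(θ)^2, so

    ∬_D (15y^2) dA = ∫_0^{2π} ∫_0^{3} (15r^2sin(θ)^2) · r dr dθ.

Inner (r from 0 to 3): 1215sin(θ)^2/4.
Outer (θ from 0 to 2π): 1215π/4.

Therefore ∮_C P dx + Q dy = 1215π/4.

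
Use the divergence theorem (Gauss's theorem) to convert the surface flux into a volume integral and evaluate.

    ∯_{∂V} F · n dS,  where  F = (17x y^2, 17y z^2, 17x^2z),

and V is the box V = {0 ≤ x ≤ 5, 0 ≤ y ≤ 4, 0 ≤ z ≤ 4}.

By the divergence theorem,

    ∯_{∂V} F · n dS = ∭_V (∇ · F) dV.

Compute the divergence:
    ∇ · F = ∂F_x/∂x + ∂F_y/∂y + ∂F_z/∂z = 17y^2 + 17z^2 + 17x^2 = 17x^2 + 17y^2 + 17z^2.

V is a rectangular box, so dV = dx dy dz with 0 ≤ x ≤ 5, 0 ≤ y ≤ 4, 0 ≤ z ≤ 4.

Integrate (17x^2 + 17y^2 + 17z^2) over V as an iterated integral:

    ∭_V (∇·F) dV = ∫_0^{5} ∫_0^{4} ∫_0^{4} (17x^2 + 17y^2 + 17z^2) dz dy dx.

Inner (z from 0 to 4): 68x^2 + 68y^2 + 1088/3.
Middle (y from 0 to 4): 272x^2 + 8704/3.
Outer (x from 0 to 5): 25840.

Therefore ∯_{∂V} F · n dS = 25840.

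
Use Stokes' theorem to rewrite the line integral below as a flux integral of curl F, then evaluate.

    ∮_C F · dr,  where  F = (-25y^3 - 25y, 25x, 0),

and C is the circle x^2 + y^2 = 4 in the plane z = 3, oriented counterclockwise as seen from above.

Let S be the flat disk x^2 + y^2 ≤ 4 in the plane z = 3, with upward unit normal n̂ = ẑ. By Stokes' theorem,

    ∮_C F · dr = ∬_S (∇ × F) · n̂ dS = ∬_D (curl F)_z dA,

where D is the disk x^2 + y^2 ≤ 4.

Compute the curl of F = (-25y^3 - 25y, 25x, 0):
    (∇ × F)_x = ∂F_z/∂y - ∂F_y/∂z = 0,
    (∇ × F)_y = ∂F_x/∂z - ∂F_z/∂x = 0,
    (∇ × F)_z = ∂F_y/∂x - ∂F_x/∂y = 75y^2 + 50.

On z = 3, (curl F)_z = 75y^2 + 50.

Convert to polar (x = r cos θ, y = r sin θ, dA = r dr dθ); the integrand becomes 75r^2sin(θ)^2 + 50, so

    ∬_D (curl F)_z dA = ∫_0^{2π} ∫_0^{2} (75r^2sin(θ)^2 + 50) · r dr dθ.

Inner (r from 0 to 2): 300sin(θ)^2 + 100.
Outer (θ from 0 to 2π): 500π.

Therefore ∮_C F · dr = 500π.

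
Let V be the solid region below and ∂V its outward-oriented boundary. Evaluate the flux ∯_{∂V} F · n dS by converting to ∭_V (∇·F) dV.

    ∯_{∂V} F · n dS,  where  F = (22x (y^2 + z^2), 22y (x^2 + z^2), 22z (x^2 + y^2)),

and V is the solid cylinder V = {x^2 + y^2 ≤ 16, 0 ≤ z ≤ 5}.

By the divergence theorem,

    ∯_{∂V} F · n dS = ∭_V (∇ · F) dV.

Compute the divergence:
    ∇ · F = ∂F_x/∂x + ∂F_y/∂y + ∂F_z/∂z = 22y^2 + 22z^2 + 22x^2 + 22z^2 + 22x^2 + 22y^2 = 44x^2 + 44y^2 + 44z^2.

In cylindrical coordinates, x = r cos(θ), y = r sin(θ), z = z, dV = r dr dθ dz, with 0 ≤ r ≤ 4, 0 ≤ θ ≤ 2π, 0 ≤ z ≤ 5.

The integrand, after substitution and multiplying by the volume element, becomes (44r^2 + 44z^2) · r, so

    ∭_V (∇·F) dV = ∫_0^{2π} ∫_0^{4} ∫_0^{5} (44r^2 + 44z^2) · r dz dr dθ.

Inner (z from 0 to 5): 220r (r^2 + 25/3).
Middle (r from 0 to 4): 86240/3.
Outer (θ from 0 to 2π): 172480π/3.

Therefore ∯_{∂V} F · n dS = 172480π/3.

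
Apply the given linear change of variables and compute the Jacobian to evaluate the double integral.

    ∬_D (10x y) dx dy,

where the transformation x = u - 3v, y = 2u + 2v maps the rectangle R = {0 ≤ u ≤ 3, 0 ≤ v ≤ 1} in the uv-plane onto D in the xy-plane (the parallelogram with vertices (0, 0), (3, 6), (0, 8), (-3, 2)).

Compute the Jacobian determinant of (x, y) with respect to (u, v):

    ∂(x,y)/∂(u,v) = | 1  -3 | = (1)(2) - (-3)(2) = 8.
                   | 2  2 |

Its absolute value is |J| = 8 (the area scaling factor).

Substituting x = u - 3v, y = 2u + 2v into the integrand,

    10x y → 20u^2 - 40u v - 60v^2,

so the integral becomes

    ∬_R (20u^2 - 40u v - 60v^2) · |J| du dv = ∫_0^3 ∫_0^1 (160u^2 - 320u v - 480v^2) dv du.

Inner (v): 160u^2 - 160u - 160.
Outer (u): 240.

Therefore ∬_D (10x y) dx dy = 240.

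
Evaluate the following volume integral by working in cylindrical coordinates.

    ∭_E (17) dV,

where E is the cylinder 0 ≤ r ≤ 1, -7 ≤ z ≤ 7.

In cylindrical coordinates, x = r cos(θ), y = r sin(θ), z = z, and dV = r dr dθ dz.

The integrand becomes 17, so

    ∭_E (17) dV = ∫_{0}^{2π} ∫_{0}^{1} ∫_{-7}^{7} (17) · r dz dr dθ.

Inner (z): 238r.
Middle (r from 0 to 1): 119.
Outer (θ): 238π.

Therefore the triple integral equals 238π.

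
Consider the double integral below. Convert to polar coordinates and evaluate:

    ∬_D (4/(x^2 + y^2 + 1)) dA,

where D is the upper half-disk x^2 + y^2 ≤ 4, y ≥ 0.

The region D is 0 ≤ r ≤ 2, 0 ≤ θ ≤ π in polar coordinates, where x = r cos(θ), y = r sin(θ), and dA = r dr dθ.

Under the substitution, the integrand becomes 4/(r^2 + 1), so

    ∬_D (4/(x^2 + y^2 + 1)) dA = ∫_{0}^{π} ∫_{0}^{2} (4/(r^2 + 1)) · r dr dθ.

Inner integral (in r): ∫_{0}^{2} (4/(r^2 + 1)) · r dr = log(25).

Outer integral (in θ): ∫_{0}^{π} (log(25)) dθ = log(25^π).

Therefore ∬_D (4/(x^2 + y^2 + 1)) dA = log(25^π).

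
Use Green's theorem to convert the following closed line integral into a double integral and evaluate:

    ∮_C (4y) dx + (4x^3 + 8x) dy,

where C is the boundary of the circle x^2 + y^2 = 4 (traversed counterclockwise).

Green's theorem converts the closed line integral into a double integral over the enclosed region D:

    ∮_C P dx + Q dy = ∬_D (∂Q/∂x - ∂P/∂y) dA.

Here P = 4y, Q = 4x^3 + 8x, so

    ∂Q/∂x = 12x^2 + 8,    ∂P/∂y = 4,
    ∂Q/∂x - ∂P/∂y = 12x^2 + 4.

D is the region x^2 + y^2 ≤ 4. Evaluating the double integral:

In polar coordinates (x = r cos θ, y = r sin θ, dA = r dr dθ) the integrand becomes 12r^2cos(θ)^2 + 4, so

    ∬_D (12x^2 + 4) dA = ∫_0^{2π} ∫_0^{2} (12r^2cos(θ)^2 + 4) · r dr dθ.

Inner (r from 0 to 2): 48cos(θ)^2 + 8.
Outer (θ from 0 to 2π): 64π.

Therefore ∮_C P dx + Q dy = 64π.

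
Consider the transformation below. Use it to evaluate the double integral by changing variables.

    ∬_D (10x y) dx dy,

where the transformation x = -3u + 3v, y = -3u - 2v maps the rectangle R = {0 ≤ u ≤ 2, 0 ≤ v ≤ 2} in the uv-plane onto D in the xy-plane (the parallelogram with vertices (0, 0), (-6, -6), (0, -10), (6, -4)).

Compute the Jacobian determinant of (x, y) with respect to (u, v):

    ∂(x,y)/∂(u,v) = | -3  3 | = (-3)(-2) - (3)(-3) = 15.
                   | -3  -2 |

Its absolute value is |J| = 15 (the area scaling factor).

Substituting x = -3u + 3v, y = -3u - 2v into the integrand,

    10x y → 90u^2 - 30u v - 60v^2,

so the integral becomes

    ∬_R (90u^2 - 30u v - 60v^2) · |J| du dv = ∫_0^2 ∫_0^2 (1350u^2 - 450u v - 900v^2) dv du.

Inner (v): 2700u^2 - 900u - 2400.
Outer (u): 600.

Therefore ∬_D (10x y) dx dy = 600.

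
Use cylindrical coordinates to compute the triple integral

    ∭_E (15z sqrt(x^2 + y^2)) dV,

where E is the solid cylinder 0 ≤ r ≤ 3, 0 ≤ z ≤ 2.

In cylindrical coordinates, x = r cos(θ), y = r sin(θ), z = z, and dV = r dr dθ dz.

The integrand becomes 15r z, so

    ∭_E (15z sqrt(x^2 + y^2)) dV = ∫_{0}^{2π} ∫_{0}^{3} ∫_{0}^{2} (15r z) · r dz dr dθ.

Inner (z): 30r^2.
Middle (r from 0 to 3): 270.
Outer (θ): 540π.

Therefore the triple integral equals 540π.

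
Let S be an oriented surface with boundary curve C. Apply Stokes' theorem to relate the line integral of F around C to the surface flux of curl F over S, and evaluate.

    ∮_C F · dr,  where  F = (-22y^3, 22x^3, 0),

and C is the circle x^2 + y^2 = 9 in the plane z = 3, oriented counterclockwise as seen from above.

Let S be the flat disk x^2 + y^2 ≤ 9 in the plane z = 3, with upward unit normal n̂ = ẑ. By Stokes' theorem,

    ∮_C F · dr = ∬_S (∇ × F) · n̂ dS = ∬_D (curl F)_z dA,

where D is the disk x^2 + y^2 ≤ 9.

Compute the curl of F = (-22y^3, 22x^3, 0):
    (∇ × F)_x = ∂F_z/∂y - ∂F_y/∂z = 0,
    (∇ × F)_y = ∂F_x/∂z - ∂F_z/∂x = 0,
    (∇ × F)_z = ∂F_y/∂x - ∂F_x/∂y = 66x^2 + 66y^2.

On z = 3, (curl F)_z = 66x^2 + 66y^2.

Convert to polar (x = r cos θ, y = r sin θ, dA = r dr dθ); the integrand becomes 66r^2, so

    ∬_D (curl F)_z dA = ∫_0^{2π} ∫_0^{3} (66r^2) · r dr dθ.

Inner (r from 0 to 3): 2673/2.
Outer (θ from 0 to 2π): 2673π.

Therefore ∮_C F · dr = 2673π.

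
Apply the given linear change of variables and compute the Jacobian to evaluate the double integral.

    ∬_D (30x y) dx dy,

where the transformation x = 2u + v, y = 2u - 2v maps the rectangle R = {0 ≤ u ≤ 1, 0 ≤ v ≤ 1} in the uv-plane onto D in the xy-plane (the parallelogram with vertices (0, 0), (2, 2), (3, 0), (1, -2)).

Compute the Jacobian determinant of (x, y) with respect to (u, v):

    ∂(x,y)/∂(u,v) = | 2  1 | = (2)(-2) - (1)(2) = -6.
                   | 2  -2 |

Its absolute value is |J| = 6 (the area scaling factor).

Substituting x = 2u + v, y = 2u - 2v into the integrand,

    30x y → 120u^2 - 60u v - 60v^2,

so the integral becomes

    ∬_R (120u^2 - 60u v - 60v^2) · |J| du dv = ∫_0^1 ∫_0^1 (720u^2 - 360u v - 360v^2) dv du.

Inner (v): 720u^2 - 180u - 120.
Outer (u): 30.

Therefore ∬_D (30x y) dx dy = 30.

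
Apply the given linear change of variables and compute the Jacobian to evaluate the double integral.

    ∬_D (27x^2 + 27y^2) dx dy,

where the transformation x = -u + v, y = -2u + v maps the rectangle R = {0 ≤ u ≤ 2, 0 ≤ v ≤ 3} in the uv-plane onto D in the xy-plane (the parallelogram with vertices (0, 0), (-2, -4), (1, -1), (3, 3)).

Compute the Jacobian determinant of (x, y) with respect to (u, v):

    ∂(x,y)/∂(u,v) = | -1  1 | = (-1)(1) - (1)(-2) = 1.
                   | -2  1 |

Its absolute value is |J| = 1 (the area scaling factor).

Substituting x = -u + v, y = -2u + v into the integrand,

    27x^2 + 27y^2 → 135u^2 - 162u v + 54v^2,

so the integral becomes

    ∬_R (135u^2 - 162u v + 54v^2) · |J| du dv = ∫_0^2 ∫_0^3 (135u^2 - 162u v + 54v^2) dv du.

Inner (v): 405u^2 - 729u + 486.
Outer (u): 594.

Therefore ∬_D (27x^2 + 27y^2) dx dy = 594.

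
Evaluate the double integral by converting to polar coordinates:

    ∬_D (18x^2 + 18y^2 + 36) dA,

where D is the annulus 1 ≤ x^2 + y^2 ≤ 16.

The region D is 1 ≤ r ≤ 4, 0 ≤ θ ≤ 2π in polar coordinates, where x = r cos(θ), y = r sin(θ), and dA = r dr dθ.

Under the substitution, the integrand becomes 18r^2 + 36, so

    ∬_D (18x^2 + 18y^2 + 36) dA = ∫_{0}^{2π} ∫_{1}^{4} (18r^2 + 36) · r dr dθ.

Inner integral (in r): ∫_{1}^{4} (18r^2 + 36) · r dr = 2835/2.

Outer integral (in θ): ∫_{0}^{2π} (2835/2) dθ = 2835π.

Therefore ∬_D (18x^2 + 18y^2 + 36) dA = 2835π.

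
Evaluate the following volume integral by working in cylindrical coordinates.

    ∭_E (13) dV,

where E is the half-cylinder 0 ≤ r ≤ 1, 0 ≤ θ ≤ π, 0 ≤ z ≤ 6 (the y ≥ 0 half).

In cylindrical coordinates, x = r cos(θ), y = r sin(θ), z = z, and dV = r dr dθ dz.

The integrand becomes 13, so

    ∭_E (13) dV = ∫_{0}^{π} ∫_{0}^{1} ∫_{0}^{6} (13) · r dz dr dθ.

Inner (z): 78r.
Middle (r from 0 to 1): 39.
Outer (θ): 39π.

Therefore the triple integral equals 39π.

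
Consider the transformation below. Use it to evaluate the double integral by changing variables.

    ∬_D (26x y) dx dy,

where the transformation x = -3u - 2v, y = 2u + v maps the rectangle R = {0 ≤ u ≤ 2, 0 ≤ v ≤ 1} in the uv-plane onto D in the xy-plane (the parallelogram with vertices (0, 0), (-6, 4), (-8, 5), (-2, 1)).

Compute the Jacobian determinant of (x, y) with respect to (u, v):

    ∂(x,y)/∂(u,v) = | -3  -2 | = (-3)(1) - (-2)(2) = 1.
                   | 2  1 |

Its absolute value is |J| = 1 (the area scaling factor).

Substituting x = -3u - 2v, y = 2u + v into the integrand,

    26x y → -156u^2 - 182u v - 52v^2,

so the integral becomes

    ∬_R (-156u^2 - 182u v - 52v^2) · |J| du dv = ∫_0^2 ∫_0^1 (-156u^2 - 182u v - 52v^2) dv du.

Inner (v): -156u^2 - 91u - 52/3.
Outer (u): -1898/3.

Therefore ∬_D (26x y) dx dy = -1898/3.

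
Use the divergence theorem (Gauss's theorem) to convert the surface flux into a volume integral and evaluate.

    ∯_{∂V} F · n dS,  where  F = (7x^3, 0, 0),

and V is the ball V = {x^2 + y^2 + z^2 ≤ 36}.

By the divergence theorem,

    ∯_{∂V} F · n dS = ∭_V (∇ · F) dV.

Compute the divergence:
    ∇ · F = ∂F_x/∂x + ∂F_y/∂y + ∂F_z/∂z = 21x^2 + 0 + 0 = 21x^2.

In spherical coordinates, x = ρ sin(φ) cos(θ), y = ρ sin(φ) sin(θ), z = ρ cos(φ), dV = ρ^2 sin(φ) dρ dφ dθ, with 0 ≤ ρ ≤ 6, 0 ≤ φ ≤ π, 0 ≤ θ ≤ 2π.

The integrand, after substitution and multiplying by the volume element, becomes (21ρ^2sin(φ)^2cos(θ)^2) · ρ^2 sin(φ), so

    ∭_V (∇·F) dV = ∫_0^{2π} ∫_0^{π} ∫_0^{6} (21ρ^2sin(φ)^2cos(θ)^2) · ρ^2 sin(φ) dρ dφ dθ.

Inner (ρ from 0 to 6): 163296sin(φ)^3cos(θ)^2/5.
Middle (φ from 0 to π): 217728cos(θ)^2/5.
Outer (θ from 0 to 2π): 217728π/5.

Therefore ∯_{∂V} F · n dS = 217728π/5.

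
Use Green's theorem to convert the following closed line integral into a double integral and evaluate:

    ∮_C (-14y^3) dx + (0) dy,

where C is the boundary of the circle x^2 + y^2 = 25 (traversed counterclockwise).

Green's theorem converts the closed line integral into a double integral over the enclosed region D:

    ∮_C P dx + Q dy = ∬_D (∂Q/∂x - ∂P/∂y) dA.

Here P = -14y^3, Q = 0, so

    ∂Q/∂x = 0,    ∂P/∂y = -42y^2,
    ∂Q/∂x - ∂P/∂y = 42y^2.

D is the region x^2 + y^2 ≤ 25. Evaluating the double integral:

In polar coordinates (x = r cos θ, y = r sin θ, dA = r dr dθ) the integrand becomes 42r^2sin(θ)^2, so

    ∬_D (42y^2) dA = ∫_0^{2π} ∫_0^{5} (42r^2sin(θ)^2) · r dr dθ.

Inner (r from 0 to 5): 13125sin(θ)^2/2.
Outer (θ from 0 to 2π): 13125π/2.

Therefore ∮_C P dx + Q dy = 13125π/2.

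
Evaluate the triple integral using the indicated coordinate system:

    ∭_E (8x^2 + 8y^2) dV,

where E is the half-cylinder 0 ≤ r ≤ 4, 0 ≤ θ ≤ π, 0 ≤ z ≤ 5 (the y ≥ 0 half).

In cylindrical coordinates, x = r cos(θ), y = r sin(θ), z = z, and dV = r dr dθ dz.

The integrand becomes 8r^2, so

    ∭_E (8x^2 + 8y^2) dV = ∫_{0}^{π} ∫_{0}^{4} ∫_{0}^{5} (8r^2) · r dz dr dθ.

Inner (z): 40r^3.
Middle (r from 0 to 4): 2560.
Outer (θ): 2560π.

Therefore the triple integral equals 2560π.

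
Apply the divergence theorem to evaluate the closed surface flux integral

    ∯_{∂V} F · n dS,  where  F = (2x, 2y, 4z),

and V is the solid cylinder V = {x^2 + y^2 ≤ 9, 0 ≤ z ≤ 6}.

By the divergence theorem,

    ∯_{∂V} F · n dS = ∭_V (∇ · F) dV.

Compute the divergence:
    ∇ · F = ∂F_x/∂x + ∂F_y/∂y + ∂F_z/∂z = 2 + 2 + 4 = 8.

In cylindrical coordinates, x = r cos(θ), y = r sin(θ), z = z, dV = r dr dθ dz, with 0 ≤ r ≤ 3, 0 ≤ θ ≤ 2π, 0 ≤ z ≤ 6.

The integrand, after substitution and multiplying by the volume element, becomes (8) · r, so

    ∭_V (∇·F) dV = ∫_0^{2π} ∫_0^{3} ∫_0^{6} (8) · r dz dr dθ.

Inner (z from 0 to 6): 48r.
Middle (r from 0 to 3): 216.
Outer (θ from 0 to 2π): 432π.

Therefore ∯_{∂V} F · n dS = 432π.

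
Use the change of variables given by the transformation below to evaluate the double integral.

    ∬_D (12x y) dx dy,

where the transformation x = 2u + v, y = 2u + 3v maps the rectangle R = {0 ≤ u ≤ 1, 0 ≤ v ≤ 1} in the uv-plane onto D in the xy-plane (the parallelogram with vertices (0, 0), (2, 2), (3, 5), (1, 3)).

Compute the Jacobian determinant of (x, y) with respect to (u, v):

    ∂(x,y)/∂(u,v) = | 2  1 | = (2)(3) - (1)(2) = 4.
                   | 2  3 |

Its absolute value is |J| = 4 (the area scaling factor).

Substituting x = 2u + v, y = 2u + 3v into the integrand,

    12x y → 48u^2 + 96u v + 36v^2,

so the integral becomes

    ∬_R (48u^2 + 96u v + 36v^2) · |J| du dv = ∫_0^1 ∫_0^1 (192u^2 + 384u v + 144v^2) dv du.

Inner (v): 192u^2 + 192u + 48.
Outer (u): 208.

Therefore ∬_D (12x y) dx dy = 208.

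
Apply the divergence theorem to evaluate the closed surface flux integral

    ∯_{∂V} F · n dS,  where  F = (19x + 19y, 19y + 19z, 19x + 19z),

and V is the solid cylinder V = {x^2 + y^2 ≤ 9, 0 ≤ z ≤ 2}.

By the divergence theorem,

    ∯_{∂V} F · n dS = ∭_V (∇ · F) dV.

Compute the divergence:
    ∇ · F = ∂F_x/∂x + ∂F_y/∂y + ∂F_z/∂z = 19 + 19 + 19 = 57.

In cylindrical coordinates, x = r cos(θ), y = r sin(θ), z = z, dV = r dr dθ dz, with 0 ≤ r ≤ 3, 0 ≤ θ ≤ 2π, 0 ≤ z ≤ 2.

The integrand, after substitution and multiplying by the volume element, becomes (57) · r, so

    ∭_V (∇·F) dV = ∫_0^{2π} ∫_0^{3} ∫_0^{2} (57) · r dz dr dθ.

Inner (z from 0 to 2): 114r.
Middle (r from 0 to 3): 513.
Outer (θ from 0 to 2π): 1026π.

Therefore ∯_{∂V} F · n dS = 1026π.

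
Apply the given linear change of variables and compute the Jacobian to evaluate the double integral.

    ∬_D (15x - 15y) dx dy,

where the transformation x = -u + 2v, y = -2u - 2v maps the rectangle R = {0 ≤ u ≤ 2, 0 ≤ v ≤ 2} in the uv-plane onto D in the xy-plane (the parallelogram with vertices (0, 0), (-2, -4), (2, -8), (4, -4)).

Compute the Jacobian determinant of (x, y) with respect to (u, v):

    ∂(x,y)/∂(u,v) = | -1  2 | = (-1)(-2) - (2)(-2) = 6.
                   | -2  -2 |

Its absolute value is |J| = 6 (the area scaling factor).

Substituting x = -u + 2v, y = -2u - 2v into the integrand,

    15x - 15y → 15u + 60v,

so the integral becomes

    ∬_R (15u + 60v) · |J| du dv = ∫_0^2 ∫_0^2 (90u + 360v) dv du.

Inner (v): 180u + 720.
Outer (u): 1800.

Therefore ∬_D (15x - 15y) dx dy = 1800.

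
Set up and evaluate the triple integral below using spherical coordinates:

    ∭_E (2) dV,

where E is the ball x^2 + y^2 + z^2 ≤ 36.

In spherical coordinates, x = ρ sin(φ) cos(θ), y = ρ sin(φ) sin(θ), z = ρ cos(φ), and dV = ρ^2 sin(φ) dρ dφ dθ.

The integrand becomes 2, so

    ∭_E (2) dV = ∫_{0}^{2π} ∫_{0}^{π} ∫_{0}^{6} (2) · ρ^2 sin(φ) dρ dφ dθ.

Inner (ρ): 144sin(φ).
Middle (φ): 288.
Outer (θ): 576π.

Therefore the triple integral equals 576π.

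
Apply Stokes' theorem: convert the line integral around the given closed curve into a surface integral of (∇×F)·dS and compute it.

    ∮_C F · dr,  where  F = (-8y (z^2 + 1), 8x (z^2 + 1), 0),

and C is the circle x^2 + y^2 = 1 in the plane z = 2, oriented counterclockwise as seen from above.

Let S be the flat disk x^2 + y^2 ≤ 1 in the plane z = 2, with upward unit normal n̂ = ẑ. By Stokes' theorem,

    ∮_C F · dr = ∬_S (∇ × F) · n̂ dS = ∬_D (curl F)_z dA,

where D is the disk x^2 + y^2 ≤ 1.

Compute the curl of F = (-8y (z^2 + 1), 8x (z^2 + 1), 0):
    (∇ × F)_x = ∂F_z/∂y - ∂F_y/∂z = -16x z,
    (∇ × F)_y = ∂F_x/∂z - ∂F_z/∂x = -16y z,
    (∇ × F)_z = ∂F_y/∂x - ∂F_x/∂y = 16z^2 + 16.

On z = 2, (curl F)_z = 80.

Convert to polar (x = r cos θ, y = r sin θ, dA = r dr dθ); the integrand becomes 80, so

    ∬_D (curl F)_z dA = ∫_0^{2π} ∫_0^{1} (80) · r dr dθ.

Inner (r from 0 to 1): 40.
Outer (θ from 0 to 2π): 80π.

Therefore ∮_C F · dr = 80π.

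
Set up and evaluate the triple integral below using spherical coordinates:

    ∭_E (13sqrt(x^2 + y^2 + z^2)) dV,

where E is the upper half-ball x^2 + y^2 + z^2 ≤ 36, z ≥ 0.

In spherical coordinates, x = ρ sin(φ) cos(θ), y = ρ sin(φ) sin(θ), z = ρ cos(φ), and dV = ρ^2 sin(φ) dρ dφ dθ.

The integrand becomes 13ρ, so

    ∭_E (13sqrt(x^2 + y^2 + z^2)) dV = ∫_{0}^{2π} ∫_{0}^{π/2} ∫_{0}^{6} (13ρ) · ρ^2 sin(φ) dρ dφ dθ.

Inner (ρ): 4212sin(φ).
Middle (φ): 4212.
Outer (θ): 8424π.

Therefore the triple integral equals 8424π.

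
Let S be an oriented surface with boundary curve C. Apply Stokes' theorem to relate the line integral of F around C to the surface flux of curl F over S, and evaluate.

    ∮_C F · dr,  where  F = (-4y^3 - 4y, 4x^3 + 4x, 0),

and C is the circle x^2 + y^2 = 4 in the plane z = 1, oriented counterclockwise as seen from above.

Let S be the flat disk x^2 + y^2 ≤ 4 in the plane z = 1, with upward unit normal n̂ = ẑ. By Stokes' theorem,

    ∮_C F · dr = ∬_S (∇ × F) · n̂ dS = ∬_D (curl F)_z dA,

where D is the disk x^2 + y^2 ≤ 4.

Compute the curl of F = (-4y^3 - 4y, 4x^3 + 4x, 0):
    (∇ × F)_x = ∂F_z/∂y - ∂F_y/∂z = 0,
    (∇ × F)_y = ∂F_x/∂z - ∂F_z/∂x = 0,
    (∇ × F)_z = ∂F_y/∂x - ∂F_x/∂y = 12x^2 + 12y^2 + 8.

On z = 1, (curl F)_z = 12x^2 + 12y^2 + 8.

Convert to polar (x = r cos θ, y = r sin θ, dA = r dr dθ); the integrand becomes 12r^2 + 8, so

    ∬_D (curl F)_z dA = ∫_0^{2π} ∫_0^{2} (12r^2 + 8) · r dr dθ.

Inner (r from 0 to 2): 64.
Outer (θ from 0 to 2π): 128π.

Therefore ∮_C F · dr = 128π.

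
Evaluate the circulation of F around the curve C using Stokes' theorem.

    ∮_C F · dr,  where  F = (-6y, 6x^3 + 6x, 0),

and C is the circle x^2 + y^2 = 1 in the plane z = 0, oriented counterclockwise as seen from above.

Let S be the flat disk x^2 + y^2 ≤ 1 in the plane z = 0, with upward unit normal n̂ = ẑ. By Stokes' theorem,

    ∮_C F · dr = ∬_S (∇ × F) · n̂ dS = ∬_D (curl F)_z dA,

where D is the disk x^2 + y^2 ≤ 1.

Compute the curl of F = (-6y, 6x^3 + 6x, 0):
    (∇ × F)_x = ∂F_z/∂y - ∂F_y/∂z = 0,
    (∇ × F)_y = ∂F_x/∂z - ∂F_z/∂x = 0,
    (∇ × F)_z = ∂F_y/∂x - ∂F_x/∂y = 18x^2 + 12.

On z = 0, (curl F)_z = 18x^2 + 12.

Convert to polar (x = r cos θ, y = r sin θ, dA = r dr dθ); the integrand becomes 18r^2cos(θ)^2 + 12, so

    ∬_D (curl F)_z dA = ∫_0^{2π} ∫_0^{1} (18r^2cos(θ)^2 + 12) · r dr dθ.

Inner (r from 0 to 1): 9cos(θ)^2/2 + 6.
Outer (θ from 0 to 2π): 33π/2.

Therefore ∮_C F · dr = 33π/2.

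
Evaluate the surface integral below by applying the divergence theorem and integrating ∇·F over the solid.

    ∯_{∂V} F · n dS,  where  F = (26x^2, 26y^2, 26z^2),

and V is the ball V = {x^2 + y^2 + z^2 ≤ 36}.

By the divergence theorem,

    ∯_{∂V} F · n dS = ∭_V (∇ · F) dV.

Compute the divergence:
    ∇ · F = ∂F_x/∂x + ∂F_y/∂y + ∂F_z/∂z = 52x + 52y + 52z.

In spherical coordinates, x = ρ sin(φ) cos(θ), y = ρ sin(φ) sin(θ), z = ρ cos(φ), dV = ρ^2 sin(φ) dρ dφ dθ, with 0 ≤ ρ ≤ 6, 0 ≤ φ ≤ π, 0 ≤ θ ≤ 2π.

The integrand, after substitution and multiplying by the volume element, becomes (52ρ (sqrt(2)sin(φ)sin(θ + π/4) + cos(φ))) · ρ^2 sin(φ), so

    ∭_V (∇·F) dV = ∫_0^{2π} ∫_0^{π} ∫_0^{6} (52ρ (sqrt(2)sin(φ)sin(θ + π/4) + cos(φ))) · ρ^2 sin(φ) dρ dφ dθ.

Inner (ρ from 0 to 6): 16848(sqrt(2)sin(φ)sin(θ + π/4) + cos(φ))sin(φ).
Middle (φ from 0 to π): 8424sqrt(2)π sin(θ + π/4).
Outer (θ from 0 to 2π): 0.

Therefore ∯_{∂V} F · n dS = 0.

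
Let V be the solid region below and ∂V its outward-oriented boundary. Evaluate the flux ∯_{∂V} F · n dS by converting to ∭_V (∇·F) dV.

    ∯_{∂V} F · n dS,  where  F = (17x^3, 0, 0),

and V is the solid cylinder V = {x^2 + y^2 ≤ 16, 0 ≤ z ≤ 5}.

By the divergence theorem,

    ∯_{∂V} F · n dS = ∭_V (∇ · F) dV.

Compute the divergence:
    ∇ · F = ∂F_x/∂x + ∂F_y/∂y + ∂F_z/∂z = 51x^2 + 0 + 0 = 51x^2.

In cylindrical coordinates, x = r cos(θ), y = r sin(θ), z = z, dV = r dr dθ dz, with 0 ≤ r ≤ 4, 0 ≤ θ ≤ 2π, 0 ≤ z ≤ 5.

The integrand, after substitution and multiplying by the volume element, becomes (51r^2cos(θ)^2) · r, so

    ∭_V (∇·F) dV = ∫_0^{2π} ∫_0^{4} ∫_0^{5} (51r^2cos(θ)^2) · r dz dr dθ.

Inner (z from 0 to 5): 255r^3cos(θ)^2.
Middle (r from 0 to 4): 16320cos(θ)^2.
Outer (θ from 0 to 2π): 16320π.

Therefore ∯_{∂V} F · n dS = 16320π.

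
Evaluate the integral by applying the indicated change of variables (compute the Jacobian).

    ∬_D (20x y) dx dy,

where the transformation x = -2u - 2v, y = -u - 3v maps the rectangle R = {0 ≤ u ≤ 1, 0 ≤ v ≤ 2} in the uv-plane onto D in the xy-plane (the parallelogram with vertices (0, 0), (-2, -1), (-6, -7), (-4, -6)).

Compute the Jacobian determinant of (x, y) with respect to (u, v):

    ∂(x,y)/∂(u,v) = | -2  -2 | = (-2)(-3) - (-2)(-1) = 4.
                   | -1  -3 |

Its absolute value is |J| = 4 (the area scaling factor).

Substituting x = -2u - 2v, y = -u - 3v into the integrand,

    20x y → 40u^2 + 160u v + 120v^2,

so the integral becomes

    ∬_R (40u^2 + 160u v + 120v^2) · |J| du dv = ∫_0^1 ∫_0^2 (160u^2 + 640u v + 480v^2) dv du.

Inner (v): 320u^2 + 1280u + 1280.
Outer (u): 6080/3.

Therefore ∬_D (20x y) dx dy = 6080/3.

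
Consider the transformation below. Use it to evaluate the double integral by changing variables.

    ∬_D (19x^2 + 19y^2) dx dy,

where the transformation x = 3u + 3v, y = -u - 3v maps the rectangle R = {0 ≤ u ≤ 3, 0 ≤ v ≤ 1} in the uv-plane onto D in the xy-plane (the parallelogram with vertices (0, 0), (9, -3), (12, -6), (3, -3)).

Compute the Jacobian determinant of (x, y) with respect to (u, v):

    ∂(x,y)/∂(u,v) = | 3  3 | = (3)(-3) - (3)(-1) = -6.
                   | -1  -3 |

Its absolute value is |J| = 6 (the area scaling factor).

Substituting x = 3u + 3v, y = -u - 3v into the integrand,

    19x^2 + 19y^2 → 190u^2 + 456u v + 342v^2,

so the integral becomes

    ∬_R (190u^2 + 456u v + 342v^2) · |J| du dv = ∫_0^3 ∫_0^1 (1140u^2 + 2736u v + 2052v^2) dv du.

Inner (v): 1140u^2 + 1368u + 684.
Outer (u): 18468.

Therefore ∬_D (19x^2 + 19y^2) dx dy = 18468.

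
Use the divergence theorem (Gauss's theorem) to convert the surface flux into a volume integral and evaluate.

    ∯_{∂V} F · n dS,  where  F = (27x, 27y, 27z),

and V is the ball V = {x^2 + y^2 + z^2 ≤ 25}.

By the divergence theorem,

    ∯_{∂V} F · n dS = ∭_V (∇ · F) dV.

Compute the divergence:
    ∇ · F = ∂F_x/∂x + ∂F_y/∂y + ∂F_z/∂z = 27 + 27 + 27 = 81.

In spherical coordinates, x = ρ sin(φ) cos(θ), y = ρ sin(φ) sin(θ), z = ρ cos(φ), dV = ρ^2 sin(φ) dρ dφ dθ, with 0 ≤ ρ ≤ 5, 0 ≤ φ ≤ π, 0 ≤ θ ≤ 2π.

The integrand, after substitution and multiplying by the volume element, becomes (81) · ρ^2 sin(φ), so

    ∭_V (∇·F) dV = ∫_0^{2π} ∫_0^{π} ∫_0^{5} (81) · ρ^2 sin(φ) dρ dφ dθ.

Inner (ρ from 0 to 5): 3375sin(φ).
Middle (φ from 0 to π): 6750.
Outer (θ from 0 to 2π): 13500π.

Therefore ∯_{∂V} F · n dS = 13500π.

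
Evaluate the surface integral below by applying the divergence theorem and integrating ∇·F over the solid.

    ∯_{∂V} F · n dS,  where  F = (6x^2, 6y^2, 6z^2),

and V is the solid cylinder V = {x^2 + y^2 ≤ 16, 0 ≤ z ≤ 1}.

By the divergence theorem,

    ∯_{∂V} F · n dS = ∭_V (∇ · F) dV.

Compute the divergence:
    ∇ · F = ∂F_x/∂x + ∂F_y/∂y + ∂F_z/∂z = 12x + 12y + 12z.

In cylindrical coordinates, x = r cos(θ), y = r sin(θ), z = z, dV = r dr dθ dz, with 0 ≤ r ≤ 4, 0 ≤ θ ≤ 2π, 0 ≤ z ≤ 1.

The integrand, after substitution and multiplying by the volume element, becomes (12sqrt(2)r sin(θ + π/4) + 12z) · r, so

    ∭_V (∇·F) dV = ∫_0^{2π} ∫_0^{4} ∫_0^{1} (12sqrt(2)r sin(θ + π/4) + 12z) · r dz dr dθ.

Inner (z from 0 to 1): 6r (2sqrt(2)r sin(θ + π/4) + 1).
Middle (r from 0 to 4): 256sqrt(2)sin(θ + π/4) + 48.
Outer (θ from 0 to 2π): 96π.

Therefore ∯_{∂V} F · n dS = 96π.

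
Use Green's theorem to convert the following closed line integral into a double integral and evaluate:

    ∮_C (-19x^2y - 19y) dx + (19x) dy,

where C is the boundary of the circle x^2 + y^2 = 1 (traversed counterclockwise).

Green's theorem converts the closed line integral into a double integral over the enclosed region D:

    ∮_C P dx + Q dy = ∬_D (∂Q/∂x - ∂P/∂y) dA.

Here P = -19x^2y - 19y, Q = 19x, so

    ∂Q/∂x = 19,    ∂P/∂y = -19x^2 - 19,
    ∂Q/∂x - ∂P/∂y = 19x^2 + 38.

D is the region x^2 + y^2 ≤ 1. Evaluating the double integral:

In polar coordinates (x = r cos θ, y = r sin θ, dA = r dr dθ) the integrand becomes 19r^2cos(θ)^2 + 38, so

    ∬_D (19x^2 + 38) dA = ∫_0^{2π} ∫_0^{1} (19r^2cos(θ)^2 + 38) · r dr dθ.

Inner (r from 0 to 1): 19cos(θ)^2/4 + 19.
Outer (θ from 0 to 2π): 171π/4.

Therefore ∮_C P dx + Q dy = 171π/4.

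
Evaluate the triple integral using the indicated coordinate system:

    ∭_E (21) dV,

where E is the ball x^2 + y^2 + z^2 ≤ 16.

In spherical coordinates, x = ρ sin(φ) cos(θ), y = ρ sin(φ) sin(θ), z = ρ cos(φ), and dV = ρ^2 sin(φ) dρ dφ dθ.

The integrand becomes 21, so

    ∭_E (21) dV = ∫_{0}^{2π} ∫_{0}^{π} ∫_{0}^{4} (21) · ρ^2 sin(φ) dρ dφ dθ.

Inner (ρ): 448sin(φ).
Middle (φ): 896.
Outer (θ): 1792π.

Therefore the triple integral equals 1792π.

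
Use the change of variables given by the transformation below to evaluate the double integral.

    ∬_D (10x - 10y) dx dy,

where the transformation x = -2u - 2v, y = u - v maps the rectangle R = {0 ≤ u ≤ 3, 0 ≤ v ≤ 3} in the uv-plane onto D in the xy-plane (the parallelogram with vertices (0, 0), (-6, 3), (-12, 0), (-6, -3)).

Compute the Jacobian determinant of (x, y) with respect to (u, v):

    ∂(x,y)/∂(u,v) = | -2  -2 | = (-2)(-1) - (-2)(1) = 4.
                   | 1  -1 |

Its absolute value is |J| = 4 (the area scaling factor).

Substituting x = -2u - 2v, y = u - v into the integrand,

    10x - 10y → -30u - 10v,

so the integral becomes

    ∬_R (-30u - 10v) · |J| du dv = ∫_0^3 ∫_0^3 (-120u - 40v) dv du.

Inner (v): -360u - 180.
Outer (u): -2160.

Therefore ∬_D (10x - 10y) dx dy = -2160.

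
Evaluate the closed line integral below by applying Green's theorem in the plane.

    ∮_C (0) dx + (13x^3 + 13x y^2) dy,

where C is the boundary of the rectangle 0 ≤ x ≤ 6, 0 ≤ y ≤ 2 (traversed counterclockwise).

Green's theorem converts the closed line integral into a double integral over the enclosed region D:

    ∮_C P dx + Q dy = ∬_D (∂Q/∂x - ∂P/∂y) dA.

Here P = 0, Q = 13x^3 + 13x y^2, so

    ∂Q/∂x = 39x^2 + 13y^2,    ∂P/∂y = 0,
    ∂Q/∂x - ∂P/∂y = 39x^2 + 13y^2.

D is the region 0 ≤ x ≤ 6, 0 ≤ y ≤ 2. Evaluating the double integral:

    ∬_D (39x^2 + 13y^2) dA = ∫_0^{6} ∫_0^{2} (39x^2 + 13y^2) dy dx.

Inner (y from 0 to 2): 78x^2 + 104/3.
Outer (x from 0 to 6): 5824.

Therefore ∮_C P dx + Q dy = 5824.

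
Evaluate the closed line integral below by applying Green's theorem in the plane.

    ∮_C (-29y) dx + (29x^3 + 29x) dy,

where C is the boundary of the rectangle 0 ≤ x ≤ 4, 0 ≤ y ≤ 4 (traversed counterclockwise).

Green's theorem converts the closed line integral into a double integral over the enclosed region D:

    ∮_C P dx + Q dy = ∬_D (∂Q/∂x - ∂P/∂y) dA.

Here P = -29y, Q = 29x^3 + 29x, so

    ∂Q/∂x = 87x^2 + 29,    ∂P/∂y = -29,
    ∂Q/∂x - ∂P/∂y = 87x^2 + 58.

D is the region 0 ≤ x ≤ 4, 0 ≤ y ≤ 4. Evaluating the double integral:

    ∬_D (87x^2 + 58) dA = ∫_0^{4} ∫_0^{4} (87x^2 + 58) dy dx.

Inner (y from 0 to 4): 348x^2 + 232.
Outer (x from 0 to 4): 8352.

Therefore ∮_C P dx + Q dy = 8352.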